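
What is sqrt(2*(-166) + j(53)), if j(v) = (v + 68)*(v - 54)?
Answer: I*sqrt(453) ≈ 21.284*I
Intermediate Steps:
j(v) = (-54 + v)*(68 + v) (j(v) = (68 + v)*(-54 + v) = (-54 + v)*(68 + v))
sqrt(2*(-166) + j(53)) = sqrt(2*(-166) + (-3672 + 53**2 + 14*53)) = sqrt(-332 + (-3672 + 2809 + 742)) = sqrt(-332 - 121) = sqrt(-453) = I*sqrt(453)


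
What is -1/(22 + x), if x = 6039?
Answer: -1/6061 ≈ -0.00016499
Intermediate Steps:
-1/(22 + x) = -1/(22 + 6039) = -1/6061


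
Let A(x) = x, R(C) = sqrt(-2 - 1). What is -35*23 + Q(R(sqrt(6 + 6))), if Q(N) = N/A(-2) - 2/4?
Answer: -1611/2 - I*sqrt(3)/2 ≈ -805.5 - 0.86602*I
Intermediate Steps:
R(C) = I*sqrt(3) (R(C) = sqrt(-3) = I*sqrt(3))
Q(N) = -1/2 - N/2 (Q(N) = N/(-2) - 2/4 = N*(-1/2) - 2*1/4 = -N/2 - 1/2 = -1/2 - N/2)
-35*23 + Q(R(sqrt(6 + 6))) = -35*23 + (-1/2 - I*sqrt(3)/2) = -805 + (-1/2 - I*sqrt(3)/2) = -1611/2 - I*sqrt(3)/2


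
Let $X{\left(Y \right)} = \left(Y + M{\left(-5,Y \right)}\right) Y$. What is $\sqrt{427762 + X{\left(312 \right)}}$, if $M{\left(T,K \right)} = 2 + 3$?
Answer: $\sqrt{526666} \approx 725.72$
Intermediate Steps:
$M{\left(T,K \right)} = 5$
$X{\left(Y \right)} = Y \left(5 + Y\right)$ ($X{\left(Y \right)} = \left(Y + 5\right) Y = \left(5 + Y\right) Y = Y \left(5 + Y\right)$)
$\sqrt{427762 + X{\left(312 \right)}} = \sqrt{427762 + 312 \left(5 + 312\right)} = \sqrt{427762 + 312 \cdot 317} = \sqrt{427762 + 98904} = \sqrt{526666}$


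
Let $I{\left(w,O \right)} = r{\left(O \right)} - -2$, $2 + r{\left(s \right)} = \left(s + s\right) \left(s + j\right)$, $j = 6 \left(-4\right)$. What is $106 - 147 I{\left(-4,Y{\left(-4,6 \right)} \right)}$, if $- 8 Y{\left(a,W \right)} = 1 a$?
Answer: $\frac{7121}{2} \approx 3560.5$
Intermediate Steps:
$Y{\left(a,W \right)} = - \frac{a}{8}$ ($Y{\left(a,W \right)} = - \frac{1 a}{8} = - \frac{a}{8}$)
$j = -24$
$r{\left(s \right)} = -2 + 2 s \left(-24 + s\right)$ ($r{\left(s \right)} = -2 + \left(s + s\right) \left(s - 24\right) = -2 + 2 s \left(-24 + s\right)$)
$I{\left(w,O \right)} = - 48 O + 2 O^{2}$ ($I{\left(w,O \right)} = \left(-2 - 48 O + 2 O^{2}\right) - -2 = \left(-2 - 48 O + 2 O^{2}\right) + 2 = - 48 O + 2 O^{2}$)
$106 - 147 I{\left(-4,Y{\left(-4,6 \right)} \right)} = 106 - 147 \cdot 2 \left(\left(- \frac{1}{8}\right) \left(-4\right)\right) \left(-24 - - \frac{1}{2}\right) = 106 - 147 \cdot 2 \cdot \frac{1}{2} \left(-24 + \frac{1}{2}\right) = 106 - 147 \cdot 2 \cdot \frac{1}{2} \left(- \frac{47}{2}\right) = 106 - - \frac{6909}{2} = 106 + \frac{6909}{2} = \frac{7121}{2}$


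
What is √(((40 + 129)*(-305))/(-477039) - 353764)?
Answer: I*√80504707248483789/477039 ≈ 594.78*I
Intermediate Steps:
√(((40 + 129)*(-305))/(-477039) - 353764) = √((169*(-305))*(-1/477039) - 353764) = √(-51545*(-1/477039) - 353764) = √(51545/477039 - 353764) = √(-168759173251/477039) = I*√80504707248483789/477039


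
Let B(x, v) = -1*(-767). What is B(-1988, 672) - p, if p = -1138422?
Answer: 1139189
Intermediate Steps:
B(x, v) = 767
B(-1988, 672) - p = 767 - 1*(-1138422) = 767 + 1138422 = 1139189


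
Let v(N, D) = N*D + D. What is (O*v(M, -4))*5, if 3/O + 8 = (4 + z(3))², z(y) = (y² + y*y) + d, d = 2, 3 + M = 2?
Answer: 0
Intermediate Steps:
M = -1 (M = -3 + 2 = -1)
z(y) = 2 + 2*y² (z(y) = (y² + y*y) + 2 = (y² + y²) + 2 = 2*y² + 2 = 2 + 2*y²)
v(N, D) = D + D*N (v(N, D) = D*N + D = D + D*N)
O = 3/568 (O = 3/(-8 + (4 + (2 + 2*3²))²) = 3/(-8 + (4 + (2 + 2*9))²) = 3/(-8 + (4 + (2 + 18))²) = 3/(-8 + (4 + 20)²) = 3/(-8 + 24²) = 3/(-8 + 576) = 3/568 ≈ 0.0052817)
(O*v(M, -4))*5 = (3*(-4*(1 - 1))/568)*5 = (3*(-4*0)/568)*5 = ((3/568)*0)*5 = 0*5 = 0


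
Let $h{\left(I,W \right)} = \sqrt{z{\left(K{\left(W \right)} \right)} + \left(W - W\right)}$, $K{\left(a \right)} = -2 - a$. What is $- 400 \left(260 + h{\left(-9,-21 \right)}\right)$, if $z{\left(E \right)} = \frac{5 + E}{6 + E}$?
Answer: $-104000 - 160 \sqrt{6} \approx -1.0439 \cdot 10^{5}$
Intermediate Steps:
$z{\left(E \right)} = \frac{5 + E}{6 + E}$
$h{\left(I,W \right)} = \sqrt{\frac{3 - W}{4 - W}}$ ($h{\left(I,W \right)} = \sqrt{\frac{5 - \left(2 + W\right)}{6 - \left(2 + W\right)} + \left(W - W\right)} = \sqrt{\frac{3 - W}{4 - W} + 0} = \sqrt{\frac{3 - W}{4 - W}}$)
$- 400 \left(260 + h{\left(-9,-21 \right)}\right) = - 400 \left(260 + \sqrt{\frac{-3 - 21}{-4 - 21}}\right) = - 400 \left(260 + \sqrt{\frac{1}{-25} \left(-24\right)}\right) = - 400 \left(260 + \sqrt{\left(- \frac{1}{25}\right) \left(-24\right)}\right) = - 400 \left(260 + \sqrt{\frac{24}{25}}\right) = - 400 \left(260 + \frac{2 \sqrt{6}}{5}\right) = -104000 - 160 \sqrt{6}$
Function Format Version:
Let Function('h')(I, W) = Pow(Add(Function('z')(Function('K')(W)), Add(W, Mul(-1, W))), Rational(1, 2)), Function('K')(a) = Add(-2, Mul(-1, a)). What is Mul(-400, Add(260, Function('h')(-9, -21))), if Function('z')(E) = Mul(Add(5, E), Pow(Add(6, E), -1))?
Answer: Add(-104000, Mul(-160, Pow(6, Rational(1, 2)))) ≈ -1.0439e+5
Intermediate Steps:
Function('z')(E) = Mul(Pow(Add(6, E), -1), Add(5, E))
Function('h')(I, W) = Pow(Mul(Pow(Add(4, Mul(-1, W)), -1), Add(3, Mul(-1, W))), Rational(1, 2)) (Function('h')(I, W) = Pow(Add(Mul(Pow(Add(6, Add(-2, Mul(-1, W))), -1), Add(5, Add(-2, Mul(-1, W)))), Add(W, Mul(-1, W))), Rational(1, 2)) = Pow(Add(Mul(Pow(Add(4, Mul(-1, W)), -1), Add(3, Mul(-1, W))), 0), Rational(1, 2)) = Pow(Mul(Pow(Add(4, Mul(-1, W)), -1), Add(3, Mul(-1, W))), Rational(1, 2)))
Mul(-400, Add(260, Function('h')(-9, -21))) = Mul(-400, Add(260, Pow(Mul(Pow(Add(-4, -21), -1), Add(-3, -21)), Rational(1, 2)))) = Mul(-400, Add(260, Pow(Mul(Pow(-25, -1), -24), Rational(1, 2)))) = Mul(-400, Add(260, Pow(Mul(Rational(-1, 25), -24), Rational(1, 2)))) = Mul(-400, Add(260, Pow(Rational(24, 25), Rational(1, 2)))) = Mul(-400, Add(260, Mul(Rational(2, 5), Pow(6, Rational(1, 2))))) = Add(-104000, Mul(-160, Pow(6, Rational(1, 2))))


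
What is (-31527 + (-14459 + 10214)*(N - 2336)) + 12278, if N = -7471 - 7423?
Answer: 73122101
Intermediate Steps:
N = -14894
(-31527 + (-14459 + 10214)*(N - 2336)) + 12278 = (-31527 + (-14459 + 10214)*(-14894 - 2336)) + 12278 = (-31527 - 4245*(-17230)) + 12278 = (-31527 + 73141350) + 12278 = 73109823 + 12278 = 73122101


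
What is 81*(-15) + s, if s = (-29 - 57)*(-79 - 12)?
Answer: 6611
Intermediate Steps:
s = 7826 (s = -86*(-91) = 7826)
81*(-15) + s = 81*(-15) + 7826 = -1215 + 7826 = 6611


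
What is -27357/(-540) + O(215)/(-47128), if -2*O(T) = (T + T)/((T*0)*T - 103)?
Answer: 257356193/5079960 ≈ 50.661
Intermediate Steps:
O(T) = T/103 (O(T) = -(T + T)/(2*((T*0)*T - 103)) = -2*T/(2*(0*T - 103)) = -2*T/(2*(0 - 103)) = -2*T/(2*(-103)) = -2*T*(-1)/(2*103) = -(-1)*T/103 = T/103)
-27357/(-540) + O(215)/(-47128) = -27357/(-540) + ((1/103)*215)/(-47128) = -27357*(-1/540) + (215/103)*(-1/47128) = 9119/180 - 5/112888 = 257356193/5079960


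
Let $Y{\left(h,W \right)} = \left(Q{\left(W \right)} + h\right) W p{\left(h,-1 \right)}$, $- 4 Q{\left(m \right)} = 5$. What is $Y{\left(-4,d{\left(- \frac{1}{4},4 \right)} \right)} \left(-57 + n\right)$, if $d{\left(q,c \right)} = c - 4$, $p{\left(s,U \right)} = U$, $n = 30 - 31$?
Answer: $0$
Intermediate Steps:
$Q{\left(m \right)} = - \frac{5}{4}$ ($Q{\left(m \right)} = \left(- \frac{1}{4}\right) 5 = - \frac{5}{4}$)
$n = -1$ ($n = 30 - 31 = -1$)
$d{\left(q,c \right)} = -4 + c$
$Y{\left(h,W \right)} = - W \left(- \frac{5}{4} + h\right)$ ($Y{\left(h,W \right)} = \left(- \frac{5}{4} + h\right) W \left(-1\right) = W \left(- \frac{5}{4} + h\right) \left(-1\right) = - W \left(- \frac{5}{4} + h\right)$)
$Y{\left(-4,d{\left(- \frac{1}{4},4 \right)} \right)} \left(-57 + n\right) = \frac{\left(-4 + 4\right) \left(5 - -16\right)}{4} \left(-57 - 1\right) = \frac{1}{4} \cdot 0 \left(5 + 16\right) \left(-58\right) = \frac{1}{4} \cdot 0 \cdot 21 \left(-58\right) = 0 \left(-58\right) = 0$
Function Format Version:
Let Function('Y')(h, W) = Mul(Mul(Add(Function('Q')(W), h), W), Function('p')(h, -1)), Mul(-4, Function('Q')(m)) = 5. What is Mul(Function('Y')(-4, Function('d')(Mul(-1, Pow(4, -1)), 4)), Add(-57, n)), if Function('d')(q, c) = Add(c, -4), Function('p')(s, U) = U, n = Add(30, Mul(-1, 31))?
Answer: 0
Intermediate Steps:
Function('Q')(m) = Rational(-5, 4) (Function('Q')(m) = Mul(Rational(-1, 4), 5) = Rational(-5, 4))
n = -1 (n = Add(30, -31) = -1)
Function('d')(q, c) = Add(-4, c)
Function('Y')(h, W) = Mul(-1, W, Add(Rational(-5, 4), h)) (Function('Y')(h, W) = Mul(Mul(Add(Rational(-5, 4), h), W), -1) = Mul(Mul(W, Add(Rational(-5, 4), h)), -1) = Mul(-1, W, Add(Rational(-5, 4), h)))
Mul(Function('Y')(-4, Function('d')(Mul(-1, Pow(4, -1)), 4)), Add(-57, n)) = Mul(Mul(Rational(1, 4), Add(-4, 4), Add(5, Mul(-4, -4))), Add(-57, -1)) = Mul(Mul(Rational(1, 4), 0, Add(5, 16)), -58) = Mul(Mul(Rational(1, 4), 0, 21), -58) = Mul(0, -58) = 0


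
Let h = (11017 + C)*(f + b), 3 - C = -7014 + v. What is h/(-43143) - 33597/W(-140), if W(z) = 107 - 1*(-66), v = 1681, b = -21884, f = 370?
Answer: 19805038365/2487913 ≈ 7960.5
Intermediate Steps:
C = 5336 (C = 3 - (-7014 + 1681) = 3 - 1*(-5333) = 3 + 5333 = 5336)
W(z) = 173 (W(z) = 107 + 66 = 173)
h = -351818442 (h = (11017 + 5336)*(370 - 21884) = 16353*(-21514) = -351818442)
h/(-43143) - 33597/W(-140) = -351818442/(-43143) - 33597/173 = -351818442*(-1/43143) - 33597*1/173 = 117272814/14381 - 33597/173 = 19805038365/2487913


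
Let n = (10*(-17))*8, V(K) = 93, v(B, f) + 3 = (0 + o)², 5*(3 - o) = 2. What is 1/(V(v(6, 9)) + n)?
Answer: -1/1267 ≈ -0.00078927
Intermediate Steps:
o = 13/5 (o = 3 - ⅕*2 = 3 - ⅖ = 13/5 ≈ 2.6000)
v(B, f) = 94/25 (v(B, f) = -3 + (0 + 13/5)² = -3 + (13/5)² = -3 + 169/25 = 94/25)
n = -1360 (n = -170*8 = -1360)
1/(V(v(6, 9)) + n) = 1/(93 - 1360) = 1/(-1267) = -1/1267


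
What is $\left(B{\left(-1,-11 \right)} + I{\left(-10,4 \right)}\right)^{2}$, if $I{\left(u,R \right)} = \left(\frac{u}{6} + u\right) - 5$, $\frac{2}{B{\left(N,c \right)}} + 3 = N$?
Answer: $\frac{10609}{36} \approx 294.69$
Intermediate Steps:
$B{\left(N,c \right)} = \frac{2}{-3 + N}$
$I{\left(u,R \right)} = -5 + \frac{7 u}{6}$ ($I{\left(u,R \right)} = \left(u \frac{1}{6} + u\right) - 5 = \left(\frac{u}{6} + u\right) - 5 = \frac{7 u}{6} - 5 = -5 + \frac{7 u}{6}$)
$\left(B{\left(-1,-11 \right)} + I{\left(-10,4 \right)}\right)^{2} = \left(\frac{2}{-3 - 1} + \left(-5 + \frac{7}{6} \left(-10\right)\right)\right)^{2} = \left(\frac{2}{-4} - \frac{50}{3}\right)^{2} = \left(2 \left(- \frac{1}{4}\right) - \frac{50}{3}\right)^{2} = \left(- \frac{1}{2} - \frac{50}{3}\right)^{2} = \left(- \frac{103}{6}\right)^{2} = \frac{10609}{36}$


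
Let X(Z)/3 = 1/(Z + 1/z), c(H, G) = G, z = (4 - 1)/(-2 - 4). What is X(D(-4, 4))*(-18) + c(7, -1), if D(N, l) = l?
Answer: -28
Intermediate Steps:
z = -½ (z = 3/(-6) = 3*(-⅙) = -½ ≈ -0.50000)
X(Z) = 3/(-2 + Z) (X(Z) = 3/(Z + 1/(-½)) = 3/(Z - 2) = 3/(-2 + Z))
X(D(-4, 4))*(-18) + c(7, -1) = (3/(-2 + 4))*(-18) - 1 = (3/2)*(-18) - 1 = -27 - 1 = -28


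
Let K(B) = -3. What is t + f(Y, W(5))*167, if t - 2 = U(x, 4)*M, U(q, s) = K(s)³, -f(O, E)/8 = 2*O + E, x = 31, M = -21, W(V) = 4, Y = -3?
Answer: 3241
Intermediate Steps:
f(O, E) = -16*O - 8*E (f(O, E) = -8*(2*O + E) = -8*(E + 2*O) = -16*O - 8*E)
U(q, s) = -27 (U(q, s) = (-3)³ = -27)
t = 569 (t = 2 - 27*(-21) = 2 + 567 = 569)
t + f(Y, W(5))*167 = 569 + (-16*(-3) - 8*4)*167 = 569 + (48 - 32)*167 = 569 + 16*167 = 569 + 2672 = 3241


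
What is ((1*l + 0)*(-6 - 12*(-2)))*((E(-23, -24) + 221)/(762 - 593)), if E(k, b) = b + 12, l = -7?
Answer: -26334/169 ≈ -155.82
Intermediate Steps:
E(k, b) = 12 + b
((1*l + 0)*(-6 - 12*(-2)))*((E(-23, -24) + 221)/(762 - 593)) = ((1*(-7) + 0)*(-6 - 12*(-2)))*(((12 - 24) + 221)/(762 - 593)) = ((-7 + 0)*(-6 + 24))*((-12 + 221)/169) = (-7*18)*(209*(1/169)) = -126*209/169 = -26334/169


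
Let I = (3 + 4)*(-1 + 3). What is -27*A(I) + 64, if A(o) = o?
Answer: -314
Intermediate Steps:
I = 14 (I = 7*2 = 14)
-27*A(I) + 64 = -27*14 + 64 = -378 + 64 = -314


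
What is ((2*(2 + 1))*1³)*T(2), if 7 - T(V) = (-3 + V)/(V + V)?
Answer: 87/2 ≈ 43.500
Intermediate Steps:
T(V) = 7 - (-3 + V)/(2*V) (T(V) = 7 - (-3 + V)/(V + V) = 7 - (-3 + V)/(2*V))
((2*(2 + 1))*1³)*T(2) = ((2*(2 + 1))*1³)*((½)*(3 + 13*2)/2) = ((2*3)*1)*((½)*(½)*(3 + 26)) = (6*1)*((½)*(½)*29) = 6*(29/4) = 87/2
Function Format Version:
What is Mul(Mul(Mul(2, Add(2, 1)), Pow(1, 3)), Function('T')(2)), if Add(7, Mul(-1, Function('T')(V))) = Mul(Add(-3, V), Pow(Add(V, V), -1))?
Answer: Rational(87, 2) ≈ 43.500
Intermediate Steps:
Function('T')(V) = Add(7, Mul(Rational(-1, 2), Pow(V, -1), Add(-3, V))) (Function('T')(V) = Add(7, Mul(-1, Mul(Add(-3, V), Pow(Add(V, V), -1)))) = Add(7, Mul(-1, Mul(Add(-3, V), Pow(Mul(2, V), -1)))) = Add(7, Mul(-1, Mul(Add(-3, V), Mul(Rational(1, 2), Pow(V, -1))))) = Add(7, Mul(-1, Mul(Rational(1, 2), Pow(V, -1), Add(-3, V)))) = Add(7, Mul(Rational(-1, 2), Pow(V, -1), Add(-3, V))))
Mul(Mul(Mul(2, Add(2, 1)), Pow(1, 3)), Function('T')(2)) = Mul(Mul(Mul(2, Add(2, 1)), Pow(1, 3)), Mul(Rational(1, 2), Pow(2, -1), Add(3, Mul(13, 2)))) = Mul(Mul(Mul(2, 3), 1), Mul(Rational(1, 2), Rational(1, 2), Add(3, 26))) = Mul(Mul(6, 1), Mul(Rational(1, 2), Rational(1, 2), 29)) = Mul(6, Rational(29, 4)) = Rational(87, 2)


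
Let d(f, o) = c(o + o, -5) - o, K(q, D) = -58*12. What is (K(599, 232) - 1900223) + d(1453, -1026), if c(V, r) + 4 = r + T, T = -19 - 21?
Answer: -1899942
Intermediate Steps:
T = -40
c(V, r) = -44 + r (c(V, r) = -4 + (r - 40) = -4 + (-40 + r) = -44 + r)
K(q, D) = -696
d(f, o) = -49 - o (d(f, o) = (-44 - 5) - o = -49 - o)
(K(599, 232) - 1900223) + d(1453, -1026) = (-696 - 1900223) + (-49 - 1*(-1026)) = -1900919 + (-49 + 1026) = -1900919 + 977 = -1899942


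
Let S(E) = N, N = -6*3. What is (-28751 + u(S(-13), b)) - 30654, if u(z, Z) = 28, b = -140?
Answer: -59377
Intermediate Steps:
N = -18
S(E) = -18
(-28751 + u(S(-13), b)) - 30654 = (-28751 + 28) - 30654 = -28723 - 30654 = -59377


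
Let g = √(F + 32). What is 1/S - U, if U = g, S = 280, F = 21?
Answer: 1/280 - √53 ≈ -7.2765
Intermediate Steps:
g = √53 (g = √(21 + 32) = √53 ≈ 7.2801)
U = √53 ≈ 7.2801
1/S - U = 1/280 - √53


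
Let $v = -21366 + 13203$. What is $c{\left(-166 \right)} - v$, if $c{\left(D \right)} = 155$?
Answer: $8318$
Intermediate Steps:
$v = -8163$
$c{\left(-166 \right)} - v = 155 - -8163 = 155 + 8163 = 8318$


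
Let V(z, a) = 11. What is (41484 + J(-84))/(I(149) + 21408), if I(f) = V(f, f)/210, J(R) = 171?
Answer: 8747550/4495691 ≈ 1.9458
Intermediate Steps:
I(f) = 11/210
(41484 + J(-84))/(I(149) + 21408) = (41484 + 171)/(11/210 + 21408) = 41655/(4495691/210) = 41655*(210/4495691) = 8747550/4495691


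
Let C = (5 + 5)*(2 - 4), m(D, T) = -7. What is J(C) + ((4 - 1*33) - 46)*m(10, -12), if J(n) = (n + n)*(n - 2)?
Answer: 1405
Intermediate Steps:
C = -20 (C = 10*(-2) = -20)
J(n) = 2*n*(-2 + n) (J(n) = (2*n)*(-2 + n) = 2*n*(-2 + n))
J(C) + ((4 - 1*33) - 46)*m(10, -12) = 2*(-20)*(-2 - 20) + ((4 - 1*33) - 46)*(-7) = 2*(-20)*(-22) + ((4 - 33) - 46)*(-7) = 880 + (-29 - 46)*(-7) = 880 - 75*(-7) = 880 + 525 = 1405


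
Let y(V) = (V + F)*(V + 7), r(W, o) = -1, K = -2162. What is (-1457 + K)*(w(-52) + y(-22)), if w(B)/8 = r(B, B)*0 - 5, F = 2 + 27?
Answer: 524755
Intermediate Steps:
F = 29
y(V) = (7 + V)*(29 + V) (y(V) = (V + 29)*(V + 7) = (29 + V)*(7 + V) = (7 + V)*(29 + V))
w(B) = -40 (w(B) = 8*(-1*0 - 5) = 8*(0 - 5) = 8*(-5) = -40)
(-1457 + K)*(w(-52) + y(-22)) = (-1457 - 2162)*(-40 + (203 + (-22)² + 36*(-22))) = -3619*(-40 + (203 + 484 - 792)) = -3619*(-40 - 105) = -3619*(-145) = 524755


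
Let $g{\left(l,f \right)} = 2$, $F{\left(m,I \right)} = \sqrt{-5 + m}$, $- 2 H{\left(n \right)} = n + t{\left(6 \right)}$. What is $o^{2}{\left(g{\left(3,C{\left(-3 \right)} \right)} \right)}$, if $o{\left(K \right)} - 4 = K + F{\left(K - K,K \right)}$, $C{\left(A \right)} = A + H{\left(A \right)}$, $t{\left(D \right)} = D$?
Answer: $\left(6 + i \sqrt{5}\right)^{2} \approx 31.0 + 26.833 i$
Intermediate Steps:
$H{\left(n \right)} = -3 - \frac{n}{2}$ ($H{\left(n \right)} = - \frac{n + 6}{2} = - \frac{6 + n}{2} = -3 - \frac{n}{2}$)
$C{\left(A \right)} = -3 + \frac{A}{2}$ ($C{\left(A \right)} = A - \left(3 + \frac{A}{2}\right) = -3 + \frac{A}{2}$)
$o{\left(K \right)} = 4 + K + i \sqrt{5}$ ($o{\left(K \right)} = 4 + \left(K + \sqrt{-5 + \left(K - K\right)}\right) = 4 + \left(K + \sqrt{-5 + 0}\right) = 4 + \left(K + \sqrt{-5}\right) = 4 + \left(K + i \sqrt{5}\right) = 4 + K + i \sqrt{5}$)
$o^{2}{\left(g{\left(3,C{\left(-3 \right)} \right)} \right)} = \left(4 + 2 + i \sqrt{5}\right)^{2} = \left(6 + i \sqrt{5}\right)^{2}$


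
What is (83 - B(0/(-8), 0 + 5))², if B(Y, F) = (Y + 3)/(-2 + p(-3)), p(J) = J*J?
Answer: 334084/49 ≈ 6818.0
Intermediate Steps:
p(J) = J²
B(Y, F) = 3/7 + Y/7 (B(Y, F) = (Y + 3)/(-2 + (-3)²) = (3 + Y)/(-2 + 9) = (3 + Y)/7 = (3 + Y)*(⅐) = 3/7 + Y/7)
(83 - B(0/(-8), 0 + 5))² = (83 - (3/7 + (0/(-8))/7))² = (83 - (3/7 + (0*(-⅛))/7))² = (83 - (3/7 + (⅐)*0))² = (83 - (3/7 + 0))² = (83 - 1*3/7)² = (83 - 3/7)² = (578/7)² = 334084/49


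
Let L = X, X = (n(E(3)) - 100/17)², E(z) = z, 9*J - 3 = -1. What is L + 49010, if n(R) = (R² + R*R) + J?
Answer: 1150839634/23409 ≈ 49162.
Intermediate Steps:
J = 2/9 (J = ⅓ + (⅑)*(-1) = ⅓ - ⅑ = 2/9 ≈ 0.22222)
n(R) = 2/9 + 2*R² (n(R) = (R² + R*R) + 2/9 = (R² + R²) + 2/9 = 2*R² + 2/9 = 2/9 + 2*R²)
X = 3564544/23409 (X = ((2/9 + 2*3²) - 100/17)² = ((2/9 + 2*9) - 100*1/17)² = ((2/9 + 18) - 100/17)² = (164/9 - 100/17)² = (1888/153)² = 3564544/23409 ≈ 152.27)
L = 3564544/23409 ≈ 152.27
L + 49010 = 3564544/23409 + 49010 = 1150839634/23409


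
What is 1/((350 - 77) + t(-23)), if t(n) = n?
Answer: 1/250 ≈ 0.0040000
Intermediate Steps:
1/((350 - 77) + t(-23)) = 1/((350 - 77) - 23) = 1/(273 - 23) = 1/250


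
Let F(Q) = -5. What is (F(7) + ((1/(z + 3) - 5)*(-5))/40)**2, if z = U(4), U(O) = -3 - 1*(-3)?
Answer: 2809/144 ≈ 19.507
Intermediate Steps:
U(O) = 0 (U(O) = -3 + 3 = 0)
z = 0
(F(7) + ((1/(z + 3) - 5)*(-5))/40)**2 = (-5 + ((1/(0 + 3) - 5)*(-5))/40)**2 = (-5 + ((1/3 - 5)*(-5))*(1/40))**2 = (-5 - 14/3*(-5)*(1/40))**2 = (-5 + (70/3)*(1/40))**2 = (-5 + 7/12)**2 = (-53/12)**2 = 2809/144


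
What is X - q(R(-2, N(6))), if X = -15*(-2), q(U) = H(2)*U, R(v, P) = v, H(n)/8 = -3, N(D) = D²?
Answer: -18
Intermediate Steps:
H(n) = -24 (H(n) = 8*(-3) = -24)
q(U) = -24*U
X = 30
X - q(R(-2, N(6))) = 30 - (-24)*(-2) = 30 - 1*48 = 30 - 48 = -18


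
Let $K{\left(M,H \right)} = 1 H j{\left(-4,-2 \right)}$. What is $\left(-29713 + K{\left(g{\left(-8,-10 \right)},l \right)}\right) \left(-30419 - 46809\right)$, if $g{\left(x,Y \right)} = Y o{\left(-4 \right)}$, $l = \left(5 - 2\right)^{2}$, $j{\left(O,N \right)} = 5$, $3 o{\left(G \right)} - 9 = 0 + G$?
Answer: $2291200304$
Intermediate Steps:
$o{\left(G \right)} = 3 + \frac{G}{3}$ ($o{\left(G \right)} = 3 + \frac{0 + G}{3} = 3 + \frac{G}{3}$)
$l = 9$ ($l = 3^{2} = 9$)
$g{\left(x,Y \right)} = \frac{5 Y}{3}$ ($g{\left(x,Y \right)} = Y \left(3 + \frac{1}{3} \left(-4\right)\right) = Y \left(3 - \frac{4}{3}\right) = Y \frac{5}{3} = \frac{5 Y}{3}$)
$K{\left(M,H \right)} = 5 H$ ($K{\left(M,H \right)} = 1 H 5 = H 5 = 5 H$)
$\left(-29713 + K{\left(g{\left(-8,-10 \right)},l \right)}\right) \left(-30419 - 46809\right) = \left(-29713 + 5 \cdot 9\right) \left(-30419 - 46809\right) = \left(-29713 + 45\right) \left(-77228\right) = \left(-29668\right) \left(-77228\right) = 2291200304$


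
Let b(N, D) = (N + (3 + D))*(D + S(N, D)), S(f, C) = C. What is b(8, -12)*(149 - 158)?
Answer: -216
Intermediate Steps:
b(N, D) = 2*D*(3 + D + N) (b(N, D) = (N + (3 + D))*(D + D) = (3 + D + N)*(2*D) = 2*D*(3 + D + N))
b(8, -12)*(149 - 158) = (2*(-12)*(3 - 12 + 8))*(149 - 158) = (2*(-12)*(-1))*(-9) = 24*(-9) = -216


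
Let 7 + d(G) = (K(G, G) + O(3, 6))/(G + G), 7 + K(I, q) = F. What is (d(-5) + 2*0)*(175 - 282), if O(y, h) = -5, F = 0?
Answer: 3103/5 ≈ 620.60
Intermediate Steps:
K(I, q) = -7 (K(I, q) = -7 + 0 = -7)
d(G) = -7 - 6/G (d(G) = -7 + (-7 - 5)/(G + G) = -7 - 12*1/(2*G) = -7 - 6/G)
(d(-5) + 2*0)*(175 - 282) = ((-7 - 6/(-5)) + 2*0)*(175 - 282) = ((-7 - 6*(-⅕)) + 0)*(-107) = ((-7 + 6/5) + 0)*(-107) = (-29/5 + 0)*(-107) = -29/5*(-107) = 3103/5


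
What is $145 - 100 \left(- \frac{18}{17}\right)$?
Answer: $\frac{4265}{17} \approx 250.88$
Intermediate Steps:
$145 - 100 \left(- \frac{18}{17}\right) = 145 - 100 \left(\left(-18\right) \frac{1}{17}\right) = 145 - - \frac{1800}{17} = 145 + \frac{1800}{17} = \frac{4265}{17}$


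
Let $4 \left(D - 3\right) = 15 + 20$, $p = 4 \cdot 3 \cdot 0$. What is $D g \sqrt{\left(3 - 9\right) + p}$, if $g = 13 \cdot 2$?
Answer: $\frac{611 i \sqrt{6}}{2} \approx 748.32 i$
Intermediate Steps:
$p = 0$ ($p = 12 \cdot 0 = 0$)
$g = 26$
$D = \frac{47}{4}$ ($D = 3 + \frac{15 + 20}{4} = 3 + \frac{1}{4} \cdot 35 = 3 + \frac{35}{4} = \frac{47}{4} \approx 11.75$)
$D g \sqrt{\left(3 - 9\right) + p} = \frac{47}{4} \cdot 26 \sqrt{\left(3 - 9\right) + 0} = \frac{611 \sqrt{\left(3 - 9\right) + 0}}{2} = \frac{611 \sqrt{-6 + 0}}{2} = \frac{611 \sqrt{-6}}{2} = \frac{611 i \sqrt{6}}{2}$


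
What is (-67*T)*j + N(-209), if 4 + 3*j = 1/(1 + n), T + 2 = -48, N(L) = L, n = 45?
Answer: -106982/23 ≈ -4651.4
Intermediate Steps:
T = -50 (T = -2 - 48 = -50)
j = -61/46 (j = -4/3 + 1/(3*(1 + 45)) = -4/3 + (⅓)/46 = -4/3 + (⅓)*(1/46) = -4/3 + 1/138 = -61/46 ≈ -1.3261)
(-67*T)*j + N(-209) = -67*(-50)*(-61/46) - 209 = 3350*(-61/46) - 209 = -102175/23 - 209 = -106982/23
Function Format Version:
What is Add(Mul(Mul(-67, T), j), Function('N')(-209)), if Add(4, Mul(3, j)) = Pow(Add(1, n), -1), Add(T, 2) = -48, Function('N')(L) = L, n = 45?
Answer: Rational(-106982, 23) ≈ -4651.4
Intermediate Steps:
T = -50 (T = Add(-2, -48) = -50)
j = Rational(-61, 46) (j = Add(Rational(-4, 3), Mul(Rational(1, 3), Pow(Add(1, 45), -1))) = Add(Rational(-4, 3), Mul(Rational(1, 3), Pow(46, -1))) = Add(Rational(-4, 3), Mul(Rational(1, 3), Rational(1, 46))) = Add(Rational(-4, 3), Rational(1, 138)) = Rational(-61, 46) ≈ -1.3261)
Add(Mul(Mul(-67, T), j), Function('N')(-209)) = Add(Mul(Mul(-67, -50), Rational(-61, 46)), -209) = Add(Mul(3350, Rational(-61, 46)), -209) = Add(Rational(-102175, 23), -209) = Rational(-106982, 23)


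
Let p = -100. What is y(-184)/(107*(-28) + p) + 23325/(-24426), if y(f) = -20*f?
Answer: -2251415/1050318 ≈ -2.1436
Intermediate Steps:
y(-184)/(107*(-28) + p) + 23325/(-24426) = (-20*(-184))/(107*(-28) - 100) + 23325/(-24426) = 3680/(-2996 - 100) + 23325*(-1/24426) = 3680/(-3096) - 7775/8142 = 3680*(-1/3096) - 7775/8142 = -460/387 - 7775/8142 = -2251415/1050318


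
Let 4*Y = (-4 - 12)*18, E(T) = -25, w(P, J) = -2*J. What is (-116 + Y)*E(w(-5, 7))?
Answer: 4700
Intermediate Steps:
Y = -72 (Y = ((-4 - 12)*18)/4 = (-16*18)/4 = (¼)*(-288) = -72)
(-116 + Y)*E(w(-5, 7)) = (-116 - 72)*(-25) = -188*(-25) = 4700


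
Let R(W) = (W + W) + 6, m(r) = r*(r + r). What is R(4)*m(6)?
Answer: 1008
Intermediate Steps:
m(r) = 2*r² (m(r) = r*(2*r) = 2*r²)
R(W) = 6 + 2*W (R(W) = 2*W + 6 = 6 + 2*W)
R(4)*m(6) = (6 + 2*4)*(2*6²) = (6 + 8)*(2*36) = 14*72 = 1008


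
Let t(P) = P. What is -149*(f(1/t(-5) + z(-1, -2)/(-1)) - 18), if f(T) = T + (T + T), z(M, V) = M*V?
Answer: 18327/5 ≈ 3665.4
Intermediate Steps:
f(T) = 3*T (f(T) = T + 2*T = 3*T)
-149*(f(1/t(-5) + z(-1, -2)/(-1)) - 18) = -149*(3*(1/(-5) - 1*(-2)/(-1)) - 18) = -149*(3*(1*(-⅕) + 2*(-1)) - 18) = -149*(3*(-⅕ - 2) - 18) = -149*(3*(-11/5) - 18) = -149*(-33/5 - 18) = -149*(-123/5) = 18327/5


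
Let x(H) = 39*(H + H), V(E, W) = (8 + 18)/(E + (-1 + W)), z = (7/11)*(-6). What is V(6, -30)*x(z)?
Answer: 85176/275 ≈ 309.73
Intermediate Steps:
z = -42/11 (z = (7*(1/11))*(-6) = (7/11)*(-6) = -42/11 ≈ -3.8182)
V(E, W) = 26/(-1 + E + W)
x(H) = 78*H (x(H) = 39*(2*H) = 78*H)
V(6, -30)*x(z) = (26/(-1 + 6 - 30))*(78*(-42/11)) = (26/(-25))*(-3276/11) = (26*(-1/25))*(-3276/11) = -26/25*(-3276/11) = 85176/275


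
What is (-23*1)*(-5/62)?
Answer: 115/62 ≈ 1.8548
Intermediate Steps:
(-23*1)*(-5/62) = -(-115)/62 = -23*(-5/62) = 115/62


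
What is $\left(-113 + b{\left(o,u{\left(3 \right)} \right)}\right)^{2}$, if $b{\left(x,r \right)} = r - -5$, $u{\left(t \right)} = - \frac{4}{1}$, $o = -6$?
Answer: $12544$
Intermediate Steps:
$u{\left(t \right)} = -4$ ($u{\left(t \right)} = \left(-4\right) 1 = -4$)
$b{\left(x,r \right)} = 5 + r$ ($b{\left(x,r \right)} = r + 5 = 5 + r$)
$\left(-113 + b{\left(o,u{\left(3 \right)} \right)}\right)^{2} = \left(-113 + \left(5 - 4\right)\right)^{2} = \left(-113 + 1\right)^{2} = \left(-112\right)^{2} = 12544$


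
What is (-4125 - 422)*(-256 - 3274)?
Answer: 16050910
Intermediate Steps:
(-4125 - 422)*(-256 - 3274) = -4547*(-3530) = 16050910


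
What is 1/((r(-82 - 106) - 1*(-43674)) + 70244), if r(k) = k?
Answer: 1/113730 ≈ 8.7928e-6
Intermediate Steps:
1/((r(-82 - 106) - 1*(-43674)) + 70244) = 1/(((-82 - 106) - 1*(-43674)) + 70244) = 1/((-188 + 43674) + 70244) = 1/(43486 + 70244) = 1/113730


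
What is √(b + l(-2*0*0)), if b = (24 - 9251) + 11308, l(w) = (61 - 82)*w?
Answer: √2081 ≈ 45.618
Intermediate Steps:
l(w) = -21*w
b = 2081 (b = -9227 + 11308 = 2081)
√(b + l(-2*0*0)) = √(2081 - 21*(-2*0)*0) = √(2081 - 0*0) = √(2081 - 21*0) = √(2081 + 0) = √2081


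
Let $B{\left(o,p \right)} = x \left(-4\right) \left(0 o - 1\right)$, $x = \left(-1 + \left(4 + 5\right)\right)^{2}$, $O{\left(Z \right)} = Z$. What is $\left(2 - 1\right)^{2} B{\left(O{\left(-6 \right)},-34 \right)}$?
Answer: $256$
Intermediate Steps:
$x = 64$ ($x = \left(-1 + 9\right)^{2} = 8^{2} = 64$)
$B{\left(o,p \right)} = 256$ ($B{\left(o,p \right)} = 64 \left(-4\right) \left(0 o - 1\right) = - 256 \left(0 - 1\right) = \left(-256\right) \left(-1\right) = 256$)
$\left(2 - 1\right)^{2} B{\left(O{\left(-6 \right)},-34 \right)} = \left(2 - 1\right)^{2} \cdot 256 = 1^{2} \cdot 256 = 1 \cdot 256 = 256$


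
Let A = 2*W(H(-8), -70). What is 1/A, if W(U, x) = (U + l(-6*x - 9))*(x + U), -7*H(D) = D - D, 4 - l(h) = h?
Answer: 1/56980 ≈ 1.7550e-5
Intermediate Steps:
l(h) = 4 - h
H(D) = 0 (H(D) = -(D - D)/7 = -⅐*0 = 0)
W(U, x) = (U + x)*(13 + U + 6*x) (W(U, x) = (U + (4 - (-6*x - 9)))*(x + U) = (U + (4 - (-9 - 6*x)))*(U + x) = (U + (4 + (9 + 6*x)))*(U + x) = (U + (13 + 6*x))*(U + x) = (13 + U + 6*x)*(U + x) = (U + x)*(13 + U + 6*x))
A = 56980 (A = 2*(0² + 0*(-70) + 0*(13 + 6*(-70)) - 70*(13 + 6*(-70))) = 2*(0 + 0 + 0*(13 - 420) - 70*(13 - 420)) = 2*(0 + 0 + 0*(-407) - 70*(-407)) = 2*(0 + 0 + 0 + 28490) = 2*28490 = 56980)
1/A = 1/56980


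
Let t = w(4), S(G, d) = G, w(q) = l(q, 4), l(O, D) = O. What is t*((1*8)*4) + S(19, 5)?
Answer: 147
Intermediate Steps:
w(q) = q
t = 4
t*((1*8)*4) + S(19, 5) = 4*((1*8)*4) + 19 = 4*(8*4) + 19 = 4*32 + 19 = 128 + 19 = 147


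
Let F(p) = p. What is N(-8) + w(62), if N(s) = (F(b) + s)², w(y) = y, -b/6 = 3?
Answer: 738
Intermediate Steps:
b = -18 (b = -6*3 = -18)
N(s) = (-18 + s)²
N(-8) + w(62) = (-18 - 8)² + 62 = (-26)² + 62 = 676 + 62 = 738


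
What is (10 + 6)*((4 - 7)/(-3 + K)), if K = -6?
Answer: 16/3 ≈ 5.3333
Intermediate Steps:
(10 + 6)*((4 - 7)/(-3 + K)) = (10 + 6)*((4 - 7)/(-3 - 6)) = 16*(-3/(-9)) = 16*(-3*(-⅑)) = 16*(⅓) = 16/3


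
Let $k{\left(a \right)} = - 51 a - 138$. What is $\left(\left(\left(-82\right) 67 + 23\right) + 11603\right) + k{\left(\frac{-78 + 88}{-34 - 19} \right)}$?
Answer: $\frac{318192}{53} \approx 6003.6$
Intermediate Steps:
$k{\left(a \right)} = -138 - 51 a$
$\left(\left(\left(-82\right) 67 + 23\right) + 11603\right) + k{\left(\frac{-78 + 88}{-34 - 19} \right)} = \left(\left(\left(-82\right) 67 + 23\right) + 11603\right) - \left(138 + 51 \frac{-78 + 88}{-34 - 19}\right) = \left(\left(-5494 + 23\right) + 11603\right) - \left(138 + 51 \frac{10}{-53}\right) = \left(-5471 + 11603\right) - \left(138 + 51 \cdot 10 \left(- \frac{1}{53}\right)\right) = 6132 - \frac{6804}{53} = \frac{318192}{53}$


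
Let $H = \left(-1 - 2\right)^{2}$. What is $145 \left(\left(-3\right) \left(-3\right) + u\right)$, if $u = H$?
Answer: $2610$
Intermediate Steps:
$H = 9$ ($H = \left(-3\right)^{2} = 9$)
$u = 9$
$145 \left(\left(-3\right) \left(-3\right) + u\right) = 145 \left(\left(-3\right) \left(-3\right) + 9\right) = 145 \left(9 + 9\right) = 145 \cdot 18 = 2610$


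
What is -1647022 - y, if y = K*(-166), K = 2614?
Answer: -1213098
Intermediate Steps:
y = -433924 (y = 2614*(-166) = -433924)
-1647022 - y = -1647022 - 1*(-433924) = -1647022 + 433924 = -1213098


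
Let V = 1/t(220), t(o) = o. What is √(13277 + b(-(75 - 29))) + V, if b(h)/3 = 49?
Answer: 1/220 + 4*√839 ≈ 115.87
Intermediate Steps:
b(h) = 147 (b(h) = 3*49 = 147)
V = 1/220 ≈ 0.0045455
√(13277 + b(-(75 - 29))) + V = √(13277 + 147) + 1/220 = √13424 + 1/220 = 4*√839 + 1/220 = 1/220 + 4*√839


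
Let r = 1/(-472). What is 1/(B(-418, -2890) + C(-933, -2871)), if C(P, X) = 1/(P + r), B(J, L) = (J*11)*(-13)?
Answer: 440377/26323094326 ≈ 1.6730e-5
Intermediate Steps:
r = -1/472 ≈ -0.0021186
B(J, L) = -143*J (B(J, L) = (11*J)*(-13) = -143*J)
C(P, X) = 1/(-1/472 + P) (C(P, X) = 1/(P - 1/472) = 1/(-1/472 + P))
1/(B(-418, -2890) + C(-933, -2871)) = 1/(-143*(-418) + 472/(-1 + 472*(-933))) = 1/(59774 + 472/(-1 - 440376)) = 1/(59774 + 472/(-440377)) = 1/(59774 + 472*(-1/440377)) = 1/(59774 - 472/440377) = 1/(26323094326/440377) = 440377/26323094326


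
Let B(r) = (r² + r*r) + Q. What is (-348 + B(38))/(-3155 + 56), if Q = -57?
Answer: -2483/3099 ≈ -0.80123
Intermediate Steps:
B(r) = -57 + 2*r² (B(r) = (r² + r*r) - 57 = (r² + r²) - 57 = 2*r² - 57 = -57 + 2*r²)
(-348 + B(38))/(-3155 + 56) = (-348 + (-57 + 2*38²))/(-3155 + 56) = (-348 + (-57 + 2*1444))/(-3099) = (-348 + (-57 + 2888))*(-1/3099) = (-348 + 2831)*(-1/3099) = 2483*(-1/3099) = -2483/3099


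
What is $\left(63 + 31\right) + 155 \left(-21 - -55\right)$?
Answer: $5364$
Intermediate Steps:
$\left(63 + 31\right) + 155 \left(-21 - -55\right) = 94 + 155 \left(-21 + 55\right) = 94 + 155 \cdot 34 = 94 + 5270 = 5364$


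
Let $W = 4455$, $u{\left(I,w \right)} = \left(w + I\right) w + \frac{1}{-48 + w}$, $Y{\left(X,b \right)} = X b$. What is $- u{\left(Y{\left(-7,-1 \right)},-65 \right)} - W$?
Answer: $- \frac{929424}{113} \approx -8225.0$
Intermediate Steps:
$u{\left(I,w \right)} = \frac{1}{-48 + w} + w \left(I + w\right)$ ($u{\left(I,w \right)} = \left(I + w\right) w + \frac{1}{-48 + w} = w \left(I + w\right) + \frac{1}{-48 + w} = \frac{1}{-48 + w} + w \left(I + w\right)$)
$- u{\left(Y{\left(-7,-1 \right)},-65 \right)} - W = - \frac{1 + \left(-65\right)^{3} - 48 \left(-65\right)^{2} + \left(-7\right) \left(-1\right) \left(-65\right)^{2} - 48 \left(\left(-7\right) \left(-1\right)\right) \left(-65\right)}{-48 - 65} - 4455 = - \frac{1 - 274625 - 202800 + 7 \cdot 4225 - 336 \left(-65\right)}{-113} - 4455 = - \frac{\left(-1\right) \left(1 - 274625 - 202800 + 29575 + 21840\right)}{113} - 4455 = - \frac{\left(-1\right) \left(-426009\right)}{113} - 4455 = \left(-1\right) \frac{426009}{113} - 4455 = - \frac{426009}{113} - 4455 = - \frac{929424}{113}$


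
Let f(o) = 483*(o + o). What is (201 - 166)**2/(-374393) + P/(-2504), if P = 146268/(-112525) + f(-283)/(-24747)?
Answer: -3117248504522637/435093278572374100 ≈ -0.0071646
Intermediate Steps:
f(o) = 966*o (f(o) = 483*(2*o) = 966*o)
P = 9047388418/928218725 (P = 146268/(-112525) + (966*(-283))/(-24747) = 146268*(-1/112525) - 273378*(-1/24747) = -146268/112525 + 91126/8249 = 9047388418/928218725 ≈ 9.7470)
(201 - 166)**2/(-374393) + P/(-2504) = (201 - 166)**2/(-374393) + (9047388418/928218725)/(-2504) = 35**2*(-1/374393) + (9047388418/928218725)*(-1/2504) = 1225*(-1/374393) - 4523694209/1162129843700 = -1225/374393 - 4523694209/1162129843700 = -3117248504522637/435093278572374100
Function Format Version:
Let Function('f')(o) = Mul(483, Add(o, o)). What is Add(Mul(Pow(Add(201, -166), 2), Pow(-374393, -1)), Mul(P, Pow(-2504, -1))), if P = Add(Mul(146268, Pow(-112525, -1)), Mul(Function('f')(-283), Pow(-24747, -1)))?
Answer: Rational(-3117248504522637, 435093278572374100) ≈ -0.0071646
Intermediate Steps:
Function('f')(o) = Mul(966, o) (Function('f')(o) = Mul(483, Mul(2, o)) = Mul(966, o))
P = Rational(9047388418, 928218725) (P = Add(Mul(146268, Pow(-112525, -1)), Mul(Mul(966, -283), Pow(-24747, -1))) = Add(Mul(146268, Rational(-1, 112525)), Mul(-273378, Rational(-1, 24747))) = Add(Rational(-146268, 112525), Rational(91126, 8249)) = Rational(9047388418, 928218725) ≈ 9.7470)
Add(Mul(Pow(Add(201, -166), 2), Pow(-374393, -1)), Mul(P, Pow(-2504, -1))) = Add(Mul(Pow(Add(201, -166), 2), Pow(-374393, -1)), Mul(Rational(9047388418, 928218725), Pow(-2504, -1))) = Add(Mul(Pow(35, 2), Rational(-1, 374393)), Mul(Rational(9047388418, 928218725), Rational(-1, 2504))) = Add(Mul(1225, Rational(-1, 374393)), Rational(-4523694209, 1162129843700)) = Add(Rational(-1225, 374393), Rational(-4523694209, 1162129843700)) = Rational(-3117248504522637, 435093278572374100)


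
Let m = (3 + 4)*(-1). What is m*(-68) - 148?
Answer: 328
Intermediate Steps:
m = -7 (m = 7*(-1) = -7)
m*(-68) - 148 = -7*(-68) - 148 = 476 - 148 = 328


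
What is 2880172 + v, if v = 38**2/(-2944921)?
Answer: 8481879004968/2944921 ≈ 2.8802e+6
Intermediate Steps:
v = -1444/2944921 (v = 1444*(-1/2944921) = -1444/2944921 ≈ -0.00049034)
2880172 + v = 2880172 - 1444/2944921 = 8481879004968/2944921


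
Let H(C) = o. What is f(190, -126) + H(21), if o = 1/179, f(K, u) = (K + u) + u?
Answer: -11097/179 ≈ -61.994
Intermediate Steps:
f(K, u) = K + 2*u
o = 1/179 ≈ 0.0055866
H(C) = 1/179
f(190, -126) + H(21) = (190 + 2*(-126)) + 1/179 = (190 - 252) + 1/179 = -62 + 1/179 = -11097/179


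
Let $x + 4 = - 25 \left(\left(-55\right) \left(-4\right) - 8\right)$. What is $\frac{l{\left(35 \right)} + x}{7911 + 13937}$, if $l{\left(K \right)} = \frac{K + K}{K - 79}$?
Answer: $- \frac{116723}{480656} \approx -0.24284$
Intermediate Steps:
$l{\left(K \right)} = \frac{2 K}{-79 + K}$
$x = -5304$ ($x = -4 - 25 \left(\left(-55\right) \left(-4\right) - 8\right) = -4 - 25 \left(220 - 8\right) = -4 - 5300 = -5304$)
$\frac{l{\left(35 \right)} + x}{7911 + 13937} = \frac{2 \cdot 35 \frac{1}{-79 + 35} - 5304}{7911 + 13937} = \frac{2 \cdot 35 \frac{1}{-44} - 5304}{21848} = \left(2 \cdot 35 \left(- \frac{1}{44}\right) - 5304\right) \frac{1}{21848} = \left(- \frac{35}{22} - 5304\right) \frac{1}{21848} = \left(- \frac{116723}{22}\right) \frac{1}{21848} = - \frac{116723}{480656}$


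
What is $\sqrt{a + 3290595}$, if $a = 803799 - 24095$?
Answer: $\sqrt{4070299} \approx 2017.5$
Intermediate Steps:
$a = 779704$
$\sqrt{a + 3290595} = \sqrt{779704 + 3290595} = \sqrt{4070299}$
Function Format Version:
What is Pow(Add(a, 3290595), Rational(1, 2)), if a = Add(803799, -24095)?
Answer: Pow(4070299, Rational(1, 2)) ≈ 2017.5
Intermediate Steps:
a = 779704
Pow(Add(a, 3290595), Rational(1, 2)) = Pow(Add(779704, 3290595), Rational(1, 2)) = Pow(4070299, Rational(1, 2))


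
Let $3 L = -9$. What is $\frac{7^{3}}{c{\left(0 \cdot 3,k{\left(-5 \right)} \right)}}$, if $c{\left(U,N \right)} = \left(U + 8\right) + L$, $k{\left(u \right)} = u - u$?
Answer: $\frac{343}{5} \approx 68.6$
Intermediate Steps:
$L = -3$ ($L = \frac{1}{3} \left(-9\right) = -3$)
$k{\left(u \right)} = 0$
$c{\left(U,N \right)} = 5 + U$ ($c{\left(U,N \right)} = \left(U + 8\right) - 3 = \left(8 + U\right) - 3 = 5 + U$)
$\frac{7^{3}}{c{\left(0 \cdot 3,k{\left(-5 \right)} \right)}} = \frac{7^{3}}{5 + 0 \cdot 3} = \frac{343}{5 + 0} = \frac{343}{5}$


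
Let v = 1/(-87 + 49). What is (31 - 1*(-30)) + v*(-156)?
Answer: 1237/19 ≈ 65.105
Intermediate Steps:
v = -1/38 (v = 1/(-38) = -1/38 ≈ -0.026316)
(31 - 1*(-30)) + v*(-156) = (31 - 1*(-30)) - 1/38*(-156) = (31 + 30) + 78/19 = 61 + 78/19 = 1237/19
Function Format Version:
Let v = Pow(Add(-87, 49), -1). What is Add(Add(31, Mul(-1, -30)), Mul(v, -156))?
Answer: Rational(1237, 19) ≈ 65.105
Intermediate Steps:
v = Rational(-1, 38) (v = Pow(-38, -1) = Rational(-1, 38) ≈ -0.026316)
Add(Add(31, Mul(-1, -30)), Mul(v, -156)) = Add(Add(31, Mul(-1, -30)), Mul(Rational(-1, 38), -156)) = Add(Add(31, 30), Rational(78, 19)) = Add(61, Rational(78, 19)) = Rational(1237, 19)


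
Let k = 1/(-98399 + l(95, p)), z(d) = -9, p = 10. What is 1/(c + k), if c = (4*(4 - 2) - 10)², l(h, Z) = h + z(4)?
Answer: 98313/393251 ≈ 0.25000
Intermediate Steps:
l(h, Z) = -9 + h (l(h, Z) = h - 9 = -9 + h)
c = 4 (c = (4*2 - 10)² = (8 - 10)² = (-2)² = 4)
k = -1/98313 (k = 1/(-98399 + (-9 + 95)) = 1/(-98399 + 86) = 1/(-98313) = -1/98313 ≈ -1.0172e-5)
1/(c + k) = 1/(4 - 1/98313) = 1/(393251/98313) = 98313/393251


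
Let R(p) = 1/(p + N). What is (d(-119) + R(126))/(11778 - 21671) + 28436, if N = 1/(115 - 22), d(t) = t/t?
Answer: 3296757989400/115936067 ≈ 28436.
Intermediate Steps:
d(t) = 1
N = 1/93 ≈ 0.010753
R(p) = 1/(1/93 + p) (R(p) = 1/(p + 1/93) = 1/(1/93 + p))
(d(-119) + R(126))/(11778 - 21671) + 28436 = (1 + 93/(1 + 93*126))/(11778 - 21671) + 28436 = (1 + 93/(1 + 11718))/(-9893) + 28436 = (1 + 93/11719)*(-1/9893) + 28436 = (11812/11719)*(-1/9893) + 28436 = -11812/115936067 + 28436 = 3296757989400/115936067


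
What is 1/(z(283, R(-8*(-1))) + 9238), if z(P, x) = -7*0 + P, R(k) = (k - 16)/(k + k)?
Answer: 1/9521 ≈ 0.00010503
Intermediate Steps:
R(k) = (-16 + k)/(2*k) (R(k) = (-16 + k)/((2*k)) = (-16 + k)*(1/(2*k)) = (-16 + k)/(2*k))
z(P, x) = P (z(P, x) = 0 + P = P)
1/(z(283, R(-8*(-1))) + 9238) = 1/(283 + 9238) = 1/9521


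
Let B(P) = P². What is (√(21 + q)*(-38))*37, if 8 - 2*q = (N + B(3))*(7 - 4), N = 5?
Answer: -2812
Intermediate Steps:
q = -17 (q = 4 - (5 + 3²)*(7 - 4)/2 = 4 - (5 + 9)*3/2 = 4 - 7*3 = 4 - ½*42 = 4 - 21 = -17)
(√(21 + q)*(-38))*37 = (√(21 - 17)*(-38))*37 = (√4*(-38))*37 = (2*(-38))*37 = -76*37 = -2812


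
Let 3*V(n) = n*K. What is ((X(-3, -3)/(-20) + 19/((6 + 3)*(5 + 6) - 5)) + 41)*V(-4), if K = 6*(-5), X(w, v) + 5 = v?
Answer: 78212/47 ≈ 1664.1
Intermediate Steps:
X(w, v) = -5 + v
K = -30
V(n) = -10*n (V(n) = (n*(-30))/3 = (-30*n)/3 = -10*n)
((X(-3, -3)/(-20) + 19/((6 + 3)*(5 + 6) - 5)) + 41)*V(-4) = (((-5 - 3)/(-20) + 19/((6 + 3)*(5 + 6) - 5)) + 41)*(-10*(-4)) = ((-8*(-1/20) + 19/(9*11 - 5)) + 41)*40 = ((⅖ + 19/(99 - 5)) + 41)*40 = ((⅖ + 19/94) + 41)*40 = (283/470 + 41)*40 = (19553/470)*40 = 78212/47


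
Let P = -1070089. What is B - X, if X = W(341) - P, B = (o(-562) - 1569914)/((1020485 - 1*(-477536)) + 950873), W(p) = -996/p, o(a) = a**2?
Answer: -446800131901726/417536427 ≈ -1.0701e+6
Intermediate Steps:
B = -627035/1224447 (B = ((-562)**2 - 1569914)/((1020485 - 1*(-477536)) + 950873) = (315844 - 1569914)/((1020485 + 477536) + 950873) = -1254070/(1498021 + 950873) = -1254070/2448894 = -1254070*1/2448894 = -627035/1224447 ≈ -0.51210)
X = 364899353/341 (X = -996/341 - 1*(-1070089) = -996*1/341 + 1070089 = -996/341 + 1070089 = 364899353/341 ≈ 1.0701e+6)
B - X = -627035/1224447 - 1*364899353/341 = -627035/1224447 - 364899353/341 = -446800131901726/417536427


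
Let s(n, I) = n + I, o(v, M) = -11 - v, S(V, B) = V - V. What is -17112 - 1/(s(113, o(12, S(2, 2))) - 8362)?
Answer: -141550463/8272 ≈ -17112.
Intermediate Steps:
S(V, B) = 0
s(n, I) = I + n
-17112 - 1/(s(113, o(12, S(2, 2))) - 8362) = -17112 - 1/(((-11 - 1*12) + 113) - 8362) = -17112 - 1/(((-11 - 12) + 113) - 8362) = -17112 - 1/((-23 + 113) - 8362) = -17112 - 1/(90 - 8362) = -17112 - 1/(-8272) = -17112 - 1*(-1/8272) = -17112 + 1/8272 = -141550463/8272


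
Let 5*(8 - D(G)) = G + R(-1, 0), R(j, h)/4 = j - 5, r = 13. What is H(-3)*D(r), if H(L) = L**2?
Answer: 459/5 ≈ 91.800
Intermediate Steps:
R(j, h) = -20 + 4*j (R(j, h) = 4*(j - 5) = 4*(-5 + j) = -20 + 4*j)
D(G) = 64/5 - G/5 (D(G) = 8 - (G + (-20 + 4*(-1)))/5 = 8 - (G + (-20 - 4))/5 = 8 - (G - 24)/5 = 8 - (-24 + G)/5 = 8 + (24/5 - G/5) = 64/5 - G/5)
H(-3)*D(r) = (-3)**2*(64/5 - 1/5*13) = 9*(64/5 - 13/5) = 9*(51/5) = 459/5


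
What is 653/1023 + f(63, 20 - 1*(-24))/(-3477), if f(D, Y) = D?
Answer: 735344/1185657 ≈ 0.62020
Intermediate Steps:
653/1023 + f(63, 20 - 1*(-24))/(-3477) = 653/1023 + 63/(-3477) = 653*(1/1023) + 63*(-1/3477) = 653/1023 - 21/1159 = 735344/1185657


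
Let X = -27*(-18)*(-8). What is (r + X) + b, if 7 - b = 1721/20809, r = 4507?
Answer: 13024713/20809 ≈ 625.92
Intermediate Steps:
X = -3888 (X = 486*(-8) = -3888)
b = 143942/20809 (b = 7 - 1721/20809 = 143942/20809 ≈ 6.9173)
(r + X) + b = (4507 - 3888) + 143942/20809 = 619 + 143942/20809 = 13024713/20809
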